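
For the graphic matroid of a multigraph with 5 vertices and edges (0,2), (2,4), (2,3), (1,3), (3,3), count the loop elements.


In a graphic matroid, a loop is a self-loop edge (u,u) with rank 0.
Examining all 5 edges for self-loops...
Self-loops found: (3,3)
Number of loops = 1.

1


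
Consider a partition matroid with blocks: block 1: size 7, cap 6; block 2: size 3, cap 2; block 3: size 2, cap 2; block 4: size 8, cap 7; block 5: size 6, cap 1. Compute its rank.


Rank of a partition matroid = sum of min(|Si|, ci) for each block.
= min(7,6) + min(3,2) + min(2,2) + min(8,7) + min(6,1)
= 6 + 2 + 2 + 7 + 1
= 18.

18


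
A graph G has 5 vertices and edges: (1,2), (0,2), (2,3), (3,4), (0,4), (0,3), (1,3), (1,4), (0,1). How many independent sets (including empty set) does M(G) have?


An independent set in a graphic matroid is an acyclic edge subset.
G has 5 vertices and 9 edges.
Enumerate all 2^9 = 512 subsets, checking for acyclicity.
Total independent sets = 198.

198


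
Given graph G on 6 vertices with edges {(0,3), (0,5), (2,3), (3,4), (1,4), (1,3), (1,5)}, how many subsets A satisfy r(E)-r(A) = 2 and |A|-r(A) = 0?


R(x,y) = sum over A in 2^E of x^(r(E)-r(A)) * y^(|A|-r(A)).
G has 6 vertices, 7 edges. r(E) = 5.
Enumerate all 2^7 = 128 subsets.
Count subsets with r(E)-r(A)=2 and |A|-r(A)=0: 34.

34


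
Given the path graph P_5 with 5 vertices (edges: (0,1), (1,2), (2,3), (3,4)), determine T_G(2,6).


A path on 5 vertices is a tree with 4 edges.
T(x,y) = x^(4) for any tree.
T(2,6) = 2^4 = 16.

16


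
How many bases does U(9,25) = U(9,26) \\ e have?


Deleting e from U(9,26) gives U(9,25) since n > r.
Bases of U(9,25) = C(25,9) = 25! / (9! * 16!) = 2042975.

2042975


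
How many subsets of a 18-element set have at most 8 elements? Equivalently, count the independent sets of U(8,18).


Independent sets of U(8,18) are all subsets of size <= 8.
Count = (18 choose 0) + (18 choose 1) + (18 choose 2) + (18 choose 3) + (18 choose 4) + (18 choose 5) + (18 choose 6) + (18 choose 7) + (18 choose 8)
     = 1 + 18 + 153 + 816 + 3060 + 8568 + 18564 + 31824 + 43758
     = 106762.

106762


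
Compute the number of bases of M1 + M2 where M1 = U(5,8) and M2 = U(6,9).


Bases of a direct sum M1 + M2: |B| = |B(M1)| * |B(M2)|.
|B(U(5,8))| = C(8,5) = 56.
|B(U(6,9))| = C(9,6) = 84.
Total bases = 56 * 84 = 4704.

4704


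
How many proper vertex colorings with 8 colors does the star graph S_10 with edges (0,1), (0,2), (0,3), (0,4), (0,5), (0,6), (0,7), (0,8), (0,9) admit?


P(tree, k) = k * (k-1)^(9) for any tree on 10 vertices.
P(8) = 8 * 7^9 = 8 * 40353607 = 322828856.

322828856


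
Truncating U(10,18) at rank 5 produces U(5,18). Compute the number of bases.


Truncating U(10,18) to rank 5 gives U(5,18).
Bases of U(5,18) are all 5-element subsets of 18 elements.
Number of bases = (18 choose 5) = 8568.

8568


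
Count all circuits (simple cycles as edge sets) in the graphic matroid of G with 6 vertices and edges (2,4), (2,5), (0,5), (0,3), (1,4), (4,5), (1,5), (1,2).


A circuit in a graphic matroid = edge set of a simple cycle.
G has 6 vertices and 8 edges.
Enumerating all minimal edge subsets forming cycles...
Total circuits found: 7.

7


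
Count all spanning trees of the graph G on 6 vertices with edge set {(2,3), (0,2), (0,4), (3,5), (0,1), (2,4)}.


By Kirchhoff's matrix tree theorem, the number of spanning trees equals
the determinant of any cofactor of the Laplacian matrix L.
G has 6 vertices and 6 edges.
Computing the (5 x 5) cofactor determinant gives 3.

3


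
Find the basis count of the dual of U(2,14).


The dual of U(r,n) is U(n-r, n) = U(12,14).
Bases of U(12,14) are all (12)-element subsets.
|B(M*)| = (14 choose 12) = 91.

91


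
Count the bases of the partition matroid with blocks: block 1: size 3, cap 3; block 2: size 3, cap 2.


A basis picks exactly ci elements from block i.
Number of bases = product of C(|Si|, ci).
= C(3,3) * C(3,2)
= 1 * 3
= 3.

3


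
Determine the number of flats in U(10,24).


Flats of U(10,24): every subset of size < 10 is a flat, plus E itself.
Count = C(24,0) + C(24,1) + C(24,2) + C(24,3) + C(24,4) + C(24,5) + C(24,6) + C(24,7) + C(24,8) + C(24,9) + 1
     = 1 + 24 + 276 + 2024 + 10626 + 42504 + 134596 + 346104 + 735471 + 1307504 + 1
     = 2579131.

2579131


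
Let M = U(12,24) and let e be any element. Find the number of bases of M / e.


Contracting e from U(12,24) gives U(11,23).
Bases of U(11,23) = (23 choose 11) = 1352078.

1352078


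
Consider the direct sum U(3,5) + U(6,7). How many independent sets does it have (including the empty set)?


For a direct sum, |I(M1+M2)| = |I(M1)| * |I(M2)|.
|I(U(3,5))| = sum C(5,k) for k=0..3 = 26.
|I(U(6,7))| = sum C(7,k) for k=0..6 = 127.
Total = 26 * 127 = 3302.

3302


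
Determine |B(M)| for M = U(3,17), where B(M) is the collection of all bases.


Bases of U(3,17) are all 3-element subsets of the 17-element ground set.
Number of bases = C(17,3).
C(17,3) = (17 * 16 * 15) / (1 * 2 * 3) = 680.

680


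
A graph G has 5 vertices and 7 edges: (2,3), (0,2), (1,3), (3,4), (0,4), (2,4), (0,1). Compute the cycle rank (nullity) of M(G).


Cycle rank (nullity) = |E| - r(M) = |E| - (|V| - c).
|E| = 7, |V| = 5, c = 1.
Nullity = 7 - (5 - 1) = 7 - 4 = 3.

3


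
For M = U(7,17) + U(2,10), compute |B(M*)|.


(M1+M2)* = M1* + M2*.
M1* = U(10,17), bases: C(17,10) = 19448.
M2* = U(8,10), bases: C(10,8) = 45.
|B(M*)| = 19448 * 45 = 875160.

875160


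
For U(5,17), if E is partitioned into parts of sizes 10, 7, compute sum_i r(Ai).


r(Ai) = min(|Ai|, 5) for each part.
Sum = min(10,5) + min(7,5)
    = 5 + 5
    = 10.

10


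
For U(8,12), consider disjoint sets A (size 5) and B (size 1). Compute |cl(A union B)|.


|A union B| = 5 + 1 = 6 (disjoint).
In U(8,12), cl(S) = S if |S| < 8, else cl(S) = E.
Since 6 < 8, cl(A union B) = A union B.
|cl(A union B)| = 6.

6


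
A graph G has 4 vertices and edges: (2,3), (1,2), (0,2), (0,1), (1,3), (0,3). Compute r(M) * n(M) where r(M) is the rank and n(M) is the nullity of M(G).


r(M) = |V| - c = 4 - 1 = 3.
nullity = |E| - r(M) = 6 - 3 = 3.
Product = 3 * 3 = 9.

9


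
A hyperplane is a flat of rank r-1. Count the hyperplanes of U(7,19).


Hyperplanes of U(7,19) are flats of rank 6.
In a uniform matroid, these are exactly the (6)-element subsets.
Count = (19 choose 6) = 27132.

27132


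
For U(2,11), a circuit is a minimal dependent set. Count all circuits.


In U(2,11), circuits are the (3)-element subsets.
Any set of 3 elements is dependent, and removing any one element gives
an independent set of size 2, so it is a minimal dependent set.
Number of circuits = C(11,3) = 11! / (3! * 8!) = 165.

165


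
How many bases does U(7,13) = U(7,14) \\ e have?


Deleting e from U(7,14) gives U(7,13) since n > r.
Bases of U(7,13) = C(13,7) = 13! / (7! * 6!) = 1716.

1716


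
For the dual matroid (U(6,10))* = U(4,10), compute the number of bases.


The dual of U(r,n) is U(n-r, n) = U(4,10).
Bases of U(4,10) are all (4)-element subsets.
|B(M*)| = (10 choose 4) = 210.

210


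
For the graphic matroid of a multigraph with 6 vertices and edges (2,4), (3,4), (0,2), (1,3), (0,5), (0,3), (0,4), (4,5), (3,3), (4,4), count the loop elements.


In a graphic matroid, a loop is a self-loop edge (u,u) with rank 0.
Examining all 10 edges for self-loops...
Self-loops found: (3,3), (4,4)
Number of loops = 2.

2


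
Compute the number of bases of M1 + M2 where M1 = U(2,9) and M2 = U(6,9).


Bases of a direct sum M1 + M2: |B| = |B(M1)| * |B(M2)|.
|B(U(2,9))| = C(9,2) = 36.
|B(U(6,9))| = C(9,6) = 84.
Total bases = 36 * 84 = 3024.

3024


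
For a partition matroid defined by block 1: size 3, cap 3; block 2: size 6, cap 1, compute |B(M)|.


A basis picks exactly ci elements from block i.
Number of bases = product of C(|Si|, ci).
= C(3,3) * C(6,1)
= 1 * 6
= 6.

6


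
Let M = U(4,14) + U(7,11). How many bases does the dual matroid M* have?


(M1+M2)* = M1* + M2*.
M1* = U(10,14), bases: C(14,10) = 1001.
M2* = U(4,11), bases: C(11,4) = 330.
|B(M*)| = 1001 * 330 = 330330.

330330


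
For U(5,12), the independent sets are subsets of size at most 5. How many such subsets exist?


Independent sets of U(5,12) are all subsets of size <= 5.
Count = (12 choose 0) + (12 choose 1) + (12 choose 2) + (12 choose 3) + (12 choose 4) + (12 choose 5)
     = 1 + 12 + 66 + 220 + 495 + 792
     = 1586.

1586


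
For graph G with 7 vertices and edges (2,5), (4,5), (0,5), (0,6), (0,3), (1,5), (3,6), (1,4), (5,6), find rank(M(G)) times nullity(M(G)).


r(M) = |V| - c = 7 - 1 = 6.
nullity = |E| - r(M) = 9 - 6 = 3.
Product = 6 * 3 = 18.

18


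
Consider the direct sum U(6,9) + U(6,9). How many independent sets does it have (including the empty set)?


For a direct sum, |I(M1+M2)| = |I(M1)| * |I(M2)|.
|I(U(6,9))| = sum C(9,k) for k=0..6 = 466.
|I(U(6,9))| = sum C(9,k) for k=0..6 = 466.
Total = 466 * 466 = 217156.

217156


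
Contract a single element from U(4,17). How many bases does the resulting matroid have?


Contracting e from U(4,17) gives U(3,16).
Bases of U(3,16) = (16 choose 3) = 560.

560


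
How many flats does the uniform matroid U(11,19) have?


Flats of U(11,19): every subset of size < 11 is a flat, plus E itself.
Count = (19 choose 0) + (19 choose 1) + (19 choose 2) + (19 choose 3) + (19 choose 4) + (19 choose 5) + (19 choose 6) + (19 choose 7) + (19 choose 8) + (19 choose 9) + (19 choose 10) + 1
     = 1 + 19 + 171 + 969 + 3876 + 11628 + 27132 + 50388 + 75582 + 92378 + 92378 + 1
     = 354523.

354523


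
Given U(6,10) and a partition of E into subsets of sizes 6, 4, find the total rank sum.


r(Ai) = min(|Ai|, 6) for each part.
Sum = min(6,6) + min(4,6)
    = 6 + 4
    = 10.

10


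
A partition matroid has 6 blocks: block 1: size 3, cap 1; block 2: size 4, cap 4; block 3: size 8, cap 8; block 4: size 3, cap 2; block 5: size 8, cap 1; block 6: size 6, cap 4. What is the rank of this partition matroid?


Rank of a partition matroid = sum of min(|Si|, ci) for each block.
= min(3,1) + min(4,4) + min(8,8) + min(3,2) + min(8,1) + min(6,4)
= 1 + 4 + 8 + 2 + 1 + 4
= 20.

20


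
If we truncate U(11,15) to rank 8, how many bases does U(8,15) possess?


Truncating U(11,15) to rank 8 gives U(8,15).
Bases of U(8,15) are all 8-element subsets of 15 elements.
Number of bases = (15 choose 8) = 6435.

6435


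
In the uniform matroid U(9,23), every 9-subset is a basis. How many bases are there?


Bases of U(9,23) are all 9-element subsets of the 23-element ground set.
Number of bases = C(23,9).
C(23,9) = 817190.

817190


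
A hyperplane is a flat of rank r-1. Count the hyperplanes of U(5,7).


Hyperplanes of U(5,7) are flats of rank 4.
In a uniform matroid, these are exactly the (4)-element subsets.
Count = C(7,4) = (7 * 6 * 5 * 4) / (1 * 2 * 3 * 4) = 35.

35


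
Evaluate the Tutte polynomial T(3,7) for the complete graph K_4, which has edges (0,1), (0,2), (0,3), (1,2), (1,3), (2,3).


T(K_4; x,y) = x^3 + 3x^2 + 4xy + 2x + y^3 + 3y^2 + 2y.
Substituting x=3, y=7:
= 27 + 27 + 84 + 6 + 343 + 147 + 14
= 648.

648


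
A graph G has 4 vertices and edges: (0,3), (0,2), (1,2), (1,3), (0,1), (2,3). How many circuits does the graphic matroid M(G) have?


A circuit in a graphic matroid = edge set of a simple cycle.
G has 4 vertices and 6 edges.
Enumerating all minimal edge subsets forming cycles...
Total circuits found: 7.

7


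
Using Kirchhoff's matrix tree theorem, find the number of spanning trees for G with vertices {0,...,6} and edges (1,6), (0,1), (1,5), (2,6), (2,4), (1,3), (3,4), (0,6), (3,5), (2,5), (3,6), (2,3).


By Kirchhoff's matrix tree theorem, the number of spanning trees equals
the determinant of any cofactor of the Laplacian matrix L.
G has 7 vertices and 12 edges.
Computing the (6 x 6) cofactor determinant gives 281.

281


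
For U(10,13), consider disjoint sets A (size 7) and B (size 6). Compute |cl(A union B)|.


|A union B| = 7 + 6 = 13 (disjoint).
In U(10,13), cl(S) = S if |S| < 10, else cl(S) = E.
Since 13 >= 10, cl(A union B) = E.
|cl(A union B)| = 13.

13


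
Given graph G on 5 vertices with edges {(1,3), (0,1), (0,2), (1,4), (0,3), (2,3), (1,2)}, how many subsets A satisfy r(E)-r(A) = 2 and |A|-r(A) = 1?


R(x,y) = sum over A in 2^E of x^(r(E)-r(A)) * y^(|A|-r(A)).
G has 5 vertices, 7 edges. r(E) = 4.
Enumerate all 2^7 = 128 subsets.
Count subsets with r(E)-r(A)=2 and |A|-r(A)=1: 4.

4


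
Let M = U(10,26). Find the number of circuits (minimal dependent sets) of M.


In U(10,26), circuits are the (11)-element subsets.
Any set of 11 elements is dependent, and removing any one element gives
an independent set of size 10, so it is a minimal dependent set.
Number of circuits = (26 choose 11) = 7726160.

7726160


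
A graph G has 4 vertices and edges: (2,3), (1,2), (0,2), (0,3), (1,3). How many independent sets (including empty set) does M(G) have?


An independent set in a graphic matroid is an acyclic edge subset.
G has 4 vertices and 5 edges.
Enumerate all 2^5 = 32 subsets, checking for acyclicity.
Total independent sets = 24.

24


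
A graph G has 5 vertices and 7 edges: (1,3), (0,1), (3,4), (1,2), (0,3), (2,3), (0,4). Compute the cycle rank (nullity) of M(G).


Cycle rank (nullity) = |E| - r(M) = |E| - (|V| - c).
|E| = 7, |V| = 5, c = 1.
Nullity = 7 - (5 - 1) = 7 - 4 = 3.

3


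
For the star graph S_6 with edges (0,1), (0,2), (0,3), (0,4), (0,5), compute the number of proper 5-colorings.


P(tree, k) = k * (k-1)^(5) for any tree on 6 vertices.
P(5) = 5 * 4^5 = 5 * 1024 = 5120.

5120


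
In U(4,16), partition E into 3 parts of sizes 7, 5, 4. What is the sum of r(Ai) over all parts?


r(Ai) = min(|Ai|, 4) for each part.
Sum = min(7,4) + min(5,4) + min(4,4)
    = 4 + 4 + 4
    = 12.

12


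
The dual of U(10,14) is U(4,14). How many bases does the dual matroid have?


The dual of U(r,n) is U(n-r, n) = U(4,14).
Bases of U(4,14) are all (4)-element subsets.
|B(M*)| = (14 choose 4) = 1001.

1001


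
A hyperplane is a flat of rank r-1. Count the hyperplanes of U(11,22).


Hyperplanes of U(11,22) are flats of rank 10.
In a uniform matroid, these are exactly the (10)-element subsets.
Count = C(22,10) = 646646.

646646


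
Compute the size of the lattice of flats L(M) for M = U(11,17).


Flats of U(11,17): every subset of size < 11 is a flat, plus E itself.
Count = (17 choose 0) + (17 choose 1) + (17 choose 2) + (17 choose 3) + (17 choose 4) + (17 choose 5) + (17 choose 6) + (17 choose 7) + (17 choose 8) + (17 choose 9) + (17 choose 10) + 1
     = 1 + 17 + 136 + 680 + 2380 + 6188 + 12376 + 19448 + 24310 + 24310 + 19448 + 1
     = 109295.

109295


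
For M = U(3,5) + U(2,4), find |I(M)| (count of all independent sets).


For a direct sum, |I(M1+M2)| = |I(M1)| * |I(M2)|.
|I(U(3,5))| = sum C(5,k) for k=0..3 = 26.
|I(U(2,4))| = sum C(4,k) for k=0..2 = 11.
Total = 26 * 11 = 286.

286


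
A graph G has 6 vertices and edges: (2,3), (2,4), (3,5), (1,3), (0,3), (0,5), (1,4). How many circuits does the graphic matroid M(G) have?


A circuit in a graphic matroid = edge set of a simple cycle.
G has 6 vertices and 7 edges.
Enumerating all minimal edge subsets forming cycles...
Total circuits found: 2.

2


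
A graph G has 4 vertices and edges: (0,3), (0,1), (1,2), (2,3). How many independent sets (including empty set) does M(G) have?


An independent set in a graphic matroid is an acyclic edge subset.
G has 4 vertices and 4 edges.
Enumerate all 2^4 = 16 subsets, checking for acyclicity.
Total independent sets = 15.

15


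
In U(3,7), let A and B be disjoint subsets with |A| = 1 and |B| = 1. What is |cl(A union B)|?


|A union B| = 1 + 1 = 2 (disjoint).
In U(3,7), cl(S) = S if |S| < 3, else cl(S) = E.
Since 2 < 3, cl(A union B) = A union B.
|cl(A union B)| = 2.

2


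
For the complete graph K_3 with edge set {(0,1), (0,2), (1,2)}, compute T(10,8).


T(K_3; x,y) = x^2 + x + y.
T(10,8) = 100 + 10 + 8 = 118.

118


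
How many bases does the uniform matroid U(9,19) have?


Bases of U(9,19) are all 9-element subsets of the 19-element ground set.
Number of bases = C(19,9).
(19 choose 9) = 92378.

92378


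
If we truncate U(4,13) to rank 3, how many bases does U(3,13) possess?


Truncating U(4,13) to rank 3 gives U(3,13).
Bases of U(3,13) are all 3-element subsets of 13 elements.
Number of bases = C(13,3) = (13 * 12 * 11) / (1 * 2 * 3) = 286.

286


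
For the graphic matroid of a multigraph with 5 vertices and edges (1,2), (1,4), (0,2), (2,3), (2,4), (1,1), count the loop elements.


In a graphic matroid, a loop is a self-loop edge (u,u) with rank 0.
Examining all 6 edges for self-loops...
Self-loops found: (1,1)
Number of loops = 1.

1


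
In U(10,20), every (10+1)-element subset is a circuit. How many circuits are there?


In U(10,20), circuits are the (11)-element subsets.
Any set of 11 elements is dependent, and removing any one element gives
an independent set of size 10, so it is a minimal dependent set.
Number of circuits = C(20,11) = 20! / (11! * 9!) = 167960.

167960


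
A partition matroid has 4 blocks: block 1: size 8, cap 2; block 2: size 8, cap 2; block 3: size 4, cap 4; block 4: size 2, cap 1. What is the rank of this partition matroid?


Rank of a partition matroid = sum of min(|Si|, ci) for each block.
= min(8,2) + min(8,2) + min(4,4) + min(2,1)
= 2 + 2 + 4 + 1
= 9.

9


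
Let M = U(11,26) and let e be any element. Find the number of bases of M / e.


Contracting e from U(11,26) gives U(10,25).
Bases of U(10,25) = C(25,10) = 25! / (10! * 15!) = 3268760.

3268760


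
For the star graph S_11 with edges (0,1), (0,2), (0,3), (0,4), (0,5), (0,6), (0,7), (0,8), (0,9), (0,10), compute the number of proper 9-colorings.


P(tree, k) = k * (k-1)^(10) for any tree on 11 vertices.
P(9) = 9 * 8^10 = 9 * 1073741824 = 9663676416.

9663676416


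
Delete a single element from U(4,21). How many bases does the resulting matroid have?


Deleting e from U(4,21) gives U(4,20) since n > r.
Bases of U(4,20) = C(20,4) = 20! / (4! * 16!) = 4845.

4845


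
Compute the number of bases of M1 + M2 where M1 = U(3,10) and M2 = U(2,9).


Bases of a direct sum M1 + M2: |B| = |B(M1)| * |B(M2)|.
|B(U(3,10))| = C(10,3) = 120.
|B(U(2,9))| = C(9,2) = 36.
Total bases = 120 * 36 = 4320.

4320


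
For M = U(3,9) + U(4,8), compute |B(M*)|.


(M1+M2)* = M1* + M2*.
M1* = U(6,9), bases: C(9,6) = 84.
M2* = U(4,8), bases: C(8,4) = 70.
|B(M*)| = 84 * 70 = 5880.

5880


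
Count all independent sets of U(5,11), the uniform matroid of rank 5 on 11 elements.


Independent sets of U(5,11) are all subsets of size <= 5.
Count = C(11,0) + C(11,1) + C(11,2) + C(11,3) + C(11,4) + C(11,5)
     = 1 + 11 + 55 + 165 + 330 + 462
     = 1024.

1024


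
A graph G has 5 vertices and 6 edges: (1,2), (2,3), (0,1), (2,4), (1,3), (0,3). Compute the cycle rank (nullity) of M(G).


Cycle rank (nullity) = |E| - r(M) = |E| - (|V| - c).
|E| = 6, |V| = 5, c = 1.
Nullity = 6 - (5 - 1) = 6 - 4 = 2.

2


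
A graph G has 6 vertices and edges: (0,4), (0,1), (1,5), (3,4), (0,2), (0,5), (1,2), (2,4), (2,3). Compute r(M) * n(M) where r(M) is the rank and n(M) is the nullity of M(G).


r(M) = |V| - c = 6 - 1 = 5.
nullity = |E| - r(M) = 9 - 5 = 4.
Product = 5 * 4 = 20.

20


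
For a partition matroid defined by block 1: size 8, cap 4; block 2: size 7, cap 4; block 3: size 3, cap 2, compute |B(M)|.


A basis picks exactly ci elements from block i.
Number of bases = product of C(|Si|, ci).
= C(8,4) * C(7,4) * C(3,2)
= 70 * 35 * 3
= 7350.

7350


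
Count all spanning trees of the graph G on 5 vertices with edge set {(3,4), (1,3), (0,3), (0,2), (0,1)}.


By Kirchhoff's matrix tree theorem, the number of spanning trees equals
the determinant of any cofactor of the Laplacian matrix L.
G has 5 vertices and 5 edges.
Computing the (4 x 4) cofactor determinant gives 3.

3


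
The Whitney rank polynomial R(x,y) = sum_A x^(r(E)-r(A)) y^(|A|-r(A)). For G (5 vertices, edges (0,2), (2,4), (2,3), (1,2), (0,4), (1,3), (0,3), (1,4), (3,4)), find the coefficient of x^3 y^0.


R(x,y) = sum over A in 2^E of x^(r(E)-r(A)) * y^(|A|-r(A)).
G has 5 vertices, 9 edges. r(E) = 4.
Enumerate all 2^9 = 512 subsets.
Count subsets with r(E)-r(A)=3 and |A|-r(A)=0: 9.

9


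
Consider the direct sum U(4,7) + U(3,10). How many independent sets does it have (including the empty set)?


For a direct sum, |I(M1+M2)| = |I(M1)| * |I(M2)|.
|I(U(4,7))| = sum C(7,k) for k=0..4 = 99.
|I(U(3,10))| = sum C(10,k) for k=0..3 = 176.
Total = 99 * 176 = 17424.

17424


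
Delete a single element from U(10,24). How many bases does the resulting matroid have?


Deleting e from U(10,24) gives U(10,23) since n > r.
Bases of U(10,23) = C(23,10) = 1144066.

1144066


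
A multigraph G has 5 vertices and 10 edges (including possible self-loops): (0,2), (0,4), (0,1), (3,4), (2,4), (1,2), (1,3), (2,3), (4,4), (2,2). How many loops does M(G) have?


In a graphic matroid, a loop is a self-loop edge (u,u) with rank 0.
Examining all 10 edges for self-loops...
Self-loops found: (4,4), (2,2)
Number of loops = 2.

2


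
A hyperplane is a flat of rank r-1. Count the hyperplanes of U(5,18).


Hyperplanes of U(5,18) are flats of rank 4.
In a uniform matroid, these are exactly the (4)-element subsets.
Count = C(18,4) = 18! / (4! * 14!) = 3060.

3060


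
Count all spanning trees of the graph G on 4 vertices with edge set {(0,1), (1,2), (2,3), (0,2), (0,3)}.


By Kirchhoff's matrix tree theorem, the number of spanning trees equals
the determinant of any cofactor of the Laplacian matrix L.
G has 4 vertices and 5 edges.
Computing the (3 x 3) cofactor determinant gives 8.

8


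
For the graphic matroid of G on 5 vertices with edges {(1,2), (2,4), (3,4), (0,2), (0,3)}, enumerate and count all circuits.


A circuit in a graphic matroid = edge set of a simple cycle.
G has 5 vertices and 5 edges.
Enumerating all minimal edge subsets forming cycles...
Total circuits found: 1.

1


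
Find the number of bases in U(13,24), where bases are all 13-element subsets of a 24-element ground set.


Bases of U(13,24) are all 13-element subsets of the 24-element ground set.
Number of bases = C(24,13).
C(24,13) = 2496144.

2496144


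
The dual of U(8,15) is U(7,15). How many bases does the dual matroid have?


The dual of U(r,n) is U(n-r, n) = U(7,15).
Bases of U(7,15) are all (7)-element subsets.
|B(M*)| = (15 choose 7) = 6435.

6435


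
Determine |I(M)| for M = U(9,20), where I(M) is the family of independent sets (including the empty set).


Independent sets of U(9,20) are all subsets of size <= 9.
Count = C(20,0) + C(20,1) + C(20,2) + C(20,3) + C(20,4) + C(20,5) + C(20,6) + C(20,7) + C(20,8) + C(20,9)
     = 1 + 20 + 190 + 1140 + 4845 + 15504 + 38760 + 77520 + 125970 + 167960
     = 431910.

431910


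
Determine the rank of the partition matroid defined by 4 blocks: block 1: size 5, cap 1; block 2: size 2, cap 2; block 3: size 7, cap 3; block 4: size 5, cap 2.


Rank of a partition matroid = sum of min(|Si|, ci) for each block.
= min(5,1) + min(2,2) + min(7,3) + min(5,2)
= 1 + 2 + 3 + 2
= 8.

8


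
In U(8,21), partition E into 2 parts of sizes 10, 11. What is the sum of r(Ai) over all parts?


r(Ai) = min(|Ai|, 8) for each part.
Sum = min(10,8) + min(11,8)
    = 8 + 8
    = 16.

16


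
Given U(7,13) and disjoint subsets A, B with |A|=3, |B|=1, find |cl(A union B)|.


|A union B| = 3 + 1 = 4 (disjoint).
In U(7,13), cl(S) = S if |S| < 7, else cl(S) = E.
Since 4 < 7, cl(A union B) = A union B.
|cl(A union B)| = 4.

4


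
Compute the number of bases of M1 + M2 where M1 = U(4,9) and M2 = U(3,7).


Bases of a direct sum M1 + M2: |B| = |B(M1)| * |B(M2)|.
|B(U(4,9))| = C(9,4) = 126.
|B(U(3,7))| = C(7,3) = 35.
Total bases = 126 * 35 = 4410.

4410


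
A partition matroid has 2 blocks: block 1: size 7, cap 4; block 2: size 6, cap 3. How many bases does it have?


A basis picks exactly ci elements from block i.
Number of bases = product of C(|Si|, ci).
= C(7,4) * C(6,3)
= 35 * 20
= 700.

700


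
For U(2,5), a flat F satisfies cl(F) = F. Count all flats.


Flats of U(2,5): every subset of size < 2 is a flat, plus E itself.
Count = C(5,0) + C(5,1) + 1
     = 1 + 5 + 1
     = 7.

7


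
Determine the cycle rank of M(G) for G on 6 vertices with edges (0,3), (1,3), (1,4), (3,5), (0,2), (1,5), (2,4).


Cycle rank (nullity) = |E| - r(M) = |E| - (|V| - c).
|E| = 7, |V| = 6, c = 1.
Nullity = 7 - (6 - 1) = 7 - 5 = 2.

2


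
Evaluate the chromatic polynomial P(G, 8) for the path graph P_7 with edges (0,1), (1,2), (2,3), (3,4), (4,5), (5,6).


P(P_7, k) = k * (k-1)^(6).
P(8) = 8 * 7^6 = 8 * 117649 = 941192.

941192


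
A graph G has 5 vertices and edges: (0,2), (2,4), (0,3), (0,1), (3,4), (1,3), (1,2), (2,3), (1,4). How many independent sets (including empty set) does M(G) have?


An independent set in a graphic matroid is an acyclic edge subset.
G has 5 vertices and 9 edges.
Enumerate all 2^9 = 512 subsets, checking for acyclicity.
Total independent sets = 198.

198


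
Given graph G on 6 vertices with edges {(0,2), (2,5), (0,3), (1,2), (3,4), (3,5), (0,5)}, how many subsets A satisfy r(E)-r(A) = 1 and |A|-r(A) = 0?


R(x,y) = sum over A in 2^E of x^(r(E)-r(A)) * y^(|A|-r(A)).
G has 6 vertices, 7 edges. r(E) = 5.
Enumerate all 2^7 = 128 subsets.
Count subsets with r(E)-r(A)=1 and |A|-r(A)=0: 26.

26


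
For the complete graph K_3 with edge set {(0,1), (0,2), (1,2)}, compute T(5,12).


T(K_3; x,y) = x^2 + x + y.
T(5,12) = 25 + 5 + 12 = 42.

42


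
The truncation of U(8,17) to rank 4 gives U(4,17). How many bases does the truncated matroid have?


Truncating U(8,17) to rank 4 gives U(4,17).
Bases of U(4,17) are all 4-element subsets of 17 elements.
Number of bases = C(17,4) = 17! / (4! * 13!) = 2380.

2380


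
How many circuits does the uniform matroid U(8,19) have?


In U(8,19), circuits are the (9)-element subsets.
Any set of 9 elements is dependent, and removing any one element gives
an independent set of size 8, so it is a minimal dependent set.
Number of circuits = C(19,9) = 92378.

92378


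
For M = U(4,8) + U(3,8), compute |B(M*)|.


(M1+M2)* = M1* + M2*.
M1* = U(4,8), bases: C(8,4) = 70.
M2* = U(5,8), bases: C(8,5) = 56.
|B(M*)| = 70 * 56 = 3920.

3920


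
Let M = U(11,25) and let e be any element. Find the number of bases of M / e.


Contracting e from U(11,25) gives U(10,24).
Bases of U(10,24) = C(24,10) = 24! / (10! * 14!) = 1961256.

1961256


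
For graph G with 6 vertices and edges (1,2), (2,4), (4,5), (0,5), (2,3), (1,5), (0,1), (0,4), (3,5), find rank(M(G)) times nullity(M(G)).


r(M) = |V| - c = 6 - 1 = 5.
nullity = |E| - r(M) = 9 - 5 = 4.
Product = 5 * 4 = 20.

20


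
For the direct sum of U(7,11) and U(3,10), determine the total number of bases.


Bases of a direct sum M1 + M2: |B| = |B(M1)| * |B(M2)|.
|B(U(7,11))| = C(11,7) = 330.
|B(U(3,10))| = C(10,3) = 120.
Total bases = 330 * 120 = 39600.

39600


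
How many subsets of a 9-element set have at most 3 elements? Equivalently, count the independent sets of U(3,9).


Independent sets of U(3,9) are all subsets of size <= 3.
Count = C(9,0) + C(9,1) + C(9,2) + C(9,3)
     = 1 + 9 + 36 + 84
     = 130.

130


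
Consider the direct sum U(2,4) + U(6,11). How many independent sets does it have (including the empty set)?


For a direct sum, |I(M1+M2)| = |I(M1)| * |I(M2)|.
|I(U(2,4))| = sum C(4,k) for k=0..2 = 11.
|I(U(6,11))| = sum C(11,k) for k=0..6 = 1486.
Total = 11 * 1486 = 16346.

16346


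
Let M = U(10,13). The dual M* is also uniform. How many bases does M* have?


The dual of U(r,n) is U(n-r, n) = U(3,13).
Bases of U(3,13) are all (3)-element subsets.
|B(M*)| = C(13,3) = (13 * 12 * 11) / (1 * 2 * 3) = 286.

286


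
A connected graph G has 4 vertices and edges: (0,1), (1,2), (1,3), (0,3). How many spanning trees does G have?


By Kirchhoff's matrix tree theorem, the number of spanning trees equals
the determinant of any cofactor of the Laplacian matrix L.
G has 4 vertices and 4 edges.
Computing the (3 x 3) cofactor determinant gives 3.

3


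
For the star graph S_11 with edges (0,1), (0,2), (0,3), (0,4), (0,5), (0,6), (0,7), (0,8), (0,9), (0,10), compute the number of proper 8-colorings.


P(tree, k) = k * (k-1)^(10) for any tree on 11 vertices.
P(8) = 8 * 7^10 = 8 * 282475249 = 2259801992.

2259801992


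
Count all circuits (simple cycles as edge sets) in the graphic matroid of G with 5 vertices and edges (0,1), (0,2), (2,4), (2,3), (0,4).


A circuit in a graphic matroid = edge set of a simple cycle.
G has 5 vertices and 5 edges.
Enumerating all minimal edge subsets forming cycles...
Total circuits found: 1.

1


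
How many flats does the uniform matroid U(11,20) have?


Flats of U(11,20): every subset of size < 11 is a flat, plus E itself.
Count = C(20,0) + C(20,1) + C(20,2) + C(20,3) + C(20,4) + C(20,5) + C(20,6) + C(20,7) + C(20,8) + C(20,9) + C(20,10) + 1
     = 1 + 20 + 190 + 1140 + 4845 + 15504 + 38760 + 77520 + 125970 + 167960 + 184756 + 1
     = 616667.

616667


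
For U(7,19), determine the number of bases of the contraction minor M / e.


Contracting e from U(7,19) gives U(6,18).
Bases of U(6,18) = C(18,6) = 18! / (6! * 12!) = 18564.

18564


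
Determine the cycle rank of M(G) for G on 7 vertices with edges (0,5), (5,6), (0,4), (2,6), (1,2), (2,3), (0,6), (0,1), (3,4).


Cycle rank (nullity) = |E| - r(M) = |E| - (|V| - c).
|E| = 9, |V| = 7, c = 1.
Nullity = 9 - (7 - 1) = 9 - 6 = 3.

3


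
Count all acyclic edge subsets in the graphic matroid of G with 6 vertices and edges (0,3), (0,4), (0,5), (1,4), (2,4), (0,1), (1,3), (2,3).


An independent set in a graphic matroid is an acyclic edge subset.
G has 6 vertices and 8 edges.
Enumerate all 2^8 = 256 subsets, checking for acyclicity.
Total independent sets = 172.

172


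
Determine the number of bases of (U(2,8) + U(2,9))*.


(M1+M2)* = M1* + M2*.
M1* = U(6,8), bases: C(8,6) = 28.
M2* = U(7,9), bases: C(9,7) = 36.
|B(M*)| = 28 * 36 = 1008.

1008


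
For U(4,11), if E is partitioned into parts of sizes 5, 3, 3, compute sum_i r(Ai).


r(Ai) = min(|Ai|, 4) for each part.
Sum = min(5,4) + min(3,4) + min(3,4)
    = 4 + 3 + 3
    = 10.

10


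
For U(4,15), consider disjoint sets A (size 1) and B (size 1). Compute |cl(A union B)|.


|A union B| = 1 + 1 = 2 (disjoint).
In U(4,15), cl(S) = S if |S| < 4, else cl(S) = E.
Since 2 < 4, cl(A union B) = A union B.
|cl(A union B)| = 2.

2


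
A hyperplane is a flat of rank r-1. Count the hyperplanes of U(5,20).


Hyperplanes of U(5,20) are flats of rank 4.
In a uniform matroid, these are exactly the (4)-element subsets.
Count = C(20,4) = 20! / (4! * 16!) = 4845.

4845


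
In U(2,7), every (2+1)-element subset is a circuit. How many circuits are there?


In U(2,7), circuits are the (3)-element subsets.
Any set of 3 elements is dependent, and removing any one element gives
an independent set of size 2, so it is a minimal dependent set.
Number of circuits = (7 choose 3) = 35.

35


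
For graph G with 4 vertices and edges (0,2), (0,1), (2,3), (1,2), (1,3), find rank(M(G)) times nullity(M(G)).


r(M) = |V| - c = 4 - 1 = 3.
nullity = |E| - r(M) = 5 - 3 = 2.
Product = 3 * 2 = 6.

6


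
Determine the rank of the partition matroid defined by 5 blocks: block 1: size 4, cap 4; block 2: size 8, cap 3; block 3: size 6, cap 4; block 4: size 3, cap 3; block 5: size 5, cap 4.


Rank of a partition matroid = sum of min(|Si|, ci) for each block.
= min(4,4) + min(8,3) + min(6,4) + min(3,3) + min(5,4)
= 4 + 3 + 4 + 3 + 4
= 18.

18


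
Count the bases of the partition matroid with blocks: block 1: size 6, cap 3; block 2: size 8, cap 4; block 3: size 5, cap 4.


A basis picks exactly ci elements from block i.
Number of bases = product of C(|Si|, ci).
= C(6,3) * C(8,4) * C(5,4)
= 20 * 70 * 5
= 7000.

7000


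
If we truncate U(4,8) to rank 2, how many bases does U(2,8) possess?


Truncating U(4,8) to rank 2 gives U(2,8).
Bases of U(2,8) are all 2-element subsets of 8 elements.
Number of bases = C(8,2) = (8 * 7) / (1 * 2) = 28.

28


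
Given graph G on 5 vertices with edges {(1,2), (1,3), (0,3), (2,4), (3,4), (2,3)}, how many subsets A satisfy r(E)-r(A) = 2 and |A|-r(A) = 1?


R(x,y) = sum over A in 2^E of x^(r(E)-r(A)) * y^(|A|-r(A)).
G has 5 vertices, 6 edges. r(E) = 4.
Enumerate all 2^6 = 64 subsets.
Count subsets with r(E)-r(A)=2 and |A|-r(A)=1: 2.

2


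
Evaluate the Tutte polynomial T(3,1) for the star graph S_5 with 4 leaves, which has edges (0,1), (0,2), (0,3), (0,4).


A star on 5 vertices is a tree with 4 edges.
T(x,y) = x^(4) for any tree.
T(3,1) = 3^4 = 81.

81


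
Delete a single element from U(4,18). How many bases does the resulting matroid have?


Deleting e from U(4,18) gives U(4,17) since n > r.
Bases of U(4,17) = C(17,4) = 17! / (4! * 13!) = 2380.

2380


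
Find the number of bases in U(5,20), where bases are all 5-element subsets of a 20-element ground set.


Bases of U(5,20) are all 5-element subsets of the 20-element ground set.
Number of bases = C(20,5).
C(20,5) = 20! / (5! * 15!) = 15504.

15504


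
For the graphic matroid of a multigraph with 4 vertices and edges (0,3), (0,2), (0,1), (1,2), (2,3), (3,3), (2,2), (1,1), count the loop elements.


In a graphic matroid, a loop is a self-loop edge (u,u) with rank 0.
Examining all 8 edges for self-loops...
Self-loops found: (3,3), (2,2), (1,1)
Number of loops = 3.

3


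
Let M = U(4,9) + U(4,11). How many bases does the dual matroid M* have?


(M1+M2)* = M1* + M2*.
M1* = U(5,9), bases: C(9,5) = 126.
M2* = U(7,11), bases: C(11,7) = 330.
|B(M*)| = 126 * 330 = 41580.

41580


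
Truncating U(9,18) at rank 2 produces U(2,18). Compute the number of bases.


Truncating U(9,18) to rank 2 gives U(2,18).
Bases of U(2,18) are all 2-element subsets of 18 elements.
Number of bases = C(18,2) = 18! / (2! * 16!) = 153.

153


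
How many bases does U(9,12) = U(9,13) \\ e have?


Deleting e from U(9,13) gives U(9,12) since n > r.
Bases of U(9,12) = C(12,9) = 12! / (9! * 3!) = 220.

220


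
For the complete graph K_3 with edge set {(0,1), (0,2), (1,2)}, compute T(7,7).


T(K_3; x,y) = x^2 + x + y.
T(7,7) = 49 + 7 + 7 = 63.

63


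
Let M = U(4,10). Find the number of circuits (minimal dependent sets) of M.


In U(4,10), circuits are the (5)-element subsets.
Any set of 5 elements is dependent, and removing any one element gives
an independent set of size 4, so it is a minimal dependent set.
Number of circuits = C(10,5) = 10! / (5! * 5!) = 252.

252


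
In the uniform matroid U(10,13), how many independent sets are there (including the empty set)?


Independent sets of U(10,13) are all subsets of size <= 10.
Count = (13 choose 0) + (13 choose 1) + (13 choose 2) + (13 choose 3) + (13 choose 4) + (13 choose 5) + (13 choose 6) + (13 choose 7) + (13 choose 8) + (13 choose 9) + (13 choose 10)
     = 1 + 13 + 78 + 286 + 715 + 1287 + 1716 + 1716 + 1287 + 715 + 286
     = 8100.

8100


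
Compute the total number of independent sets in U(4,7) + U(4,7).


For a direct sum, |I(M1+M2)| = |I(M1)| * |I(M2)|.
|I(U(4,7))| = sum C(7,k) for k=0..4 = 99.
|I(U(4,7))| = sum C(7,k) for k=0..4 = 99.
Total = 99 * 99 = 9801.

9801


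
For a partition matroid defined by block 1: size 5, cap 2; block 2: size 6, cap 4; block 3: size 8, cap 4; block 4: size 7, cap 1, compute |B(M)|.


A basis picks exactly ci elements from block i.
Number of bases = product of C(|Si|, ci).
= C(5,2) * C(6,4) * C(8,4) * C(7,1)
= 10 * 15 * 70 * 7
= 73500.

73500


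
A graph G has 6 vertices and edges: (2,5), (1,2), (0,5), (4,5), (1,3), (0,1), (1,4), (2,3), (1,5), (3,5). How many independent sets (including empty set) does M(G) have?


An independent set in a graphic matroid is an acyclic edge subset.
G has 6 vertices and 10 edges.
Enumerate all 2^10 = 1024 subsets, checking for acyclicity.
Total independent sets = 426.

426


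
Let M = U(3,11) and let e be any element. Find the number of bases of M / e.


Contracting e from U(3,11) gives U(2,10).
Bases of U(2,10) = (10 choose 2) = 45.

45


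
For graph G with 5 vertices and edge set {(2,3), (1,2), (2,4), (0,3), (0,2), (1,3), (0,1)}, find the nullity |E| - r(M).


Cycle rank (nullity) = |E| - r(M) = |E| - (|V| - c).
|E| = 7, |V| = 5, c = 1.
Nullity = 7 - (5 - 1) = 7 - 4 = 3.

3


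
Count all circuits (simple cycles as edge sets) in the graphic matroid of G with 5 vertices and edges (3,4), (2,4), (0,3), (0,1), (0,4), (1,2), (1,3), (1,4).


A circuit in a graphic matroid = edge set of a simple cycle.
G has 5 vertices and 8 edges.
Enumerating all minimal edge subsets forming cycles...
Total circuits found: 12.

12


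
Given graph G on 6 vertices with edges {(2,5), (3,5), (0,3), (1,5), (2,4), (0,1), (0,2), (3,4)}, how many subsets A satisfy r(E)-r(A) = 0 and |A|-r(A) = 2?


R(x,y) = sum over A in 2^E of x^(r(E)-r(A)) * y^(|A|-r(A)).
G has 6 vertices, 8 edges. r(E) = 5.
Enumerate all 2^8 = 256 subsets.
Count subsets with r(E)-r(A)=0 and |A|-r(A)=2: 8.

8


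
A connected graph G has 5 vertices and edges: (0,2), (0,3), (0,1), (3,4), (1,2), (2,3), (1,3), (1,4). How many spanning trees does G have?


By Kirchhoff's matrix tree theorem, the number of spanning trees equals
the determinant of any cofactor of the Laplacian matrix L.
G has 5 vertices and 8 edges.
Computing the (4 x 4) cofactor determinant gives 40.

40


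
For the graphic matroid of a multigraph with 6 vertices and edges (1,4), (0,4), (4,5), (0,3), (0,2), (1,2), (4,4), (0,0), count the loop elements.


In a graphic matroid, a loop is a self-loop edge (u,u) with rank 0.
Examining all 8 edges for self-loops...
Self-loops found: (4,4), (0,0)
Number of loops = 2.

2


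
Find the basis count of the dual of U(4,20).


The dual of U(r,n) is U(n-r, n) = U(16,20).
Bases of U(16,20) are all (16)-element subsets.
|B(M*)| = C(20,16) = 20! / (16! * 4!) = 4845.

4845


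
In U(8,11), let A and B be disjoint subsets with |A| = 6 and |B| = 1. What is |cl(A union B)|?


|A union B| = 6 + 1 = 7 (disjoint).
In U(8,11), cl(S) = S if |S| < 8, else cl(S) = E.
Since 7 < 8, cl(A union B) = A union B.
|cl(A union B)| = 7.

7


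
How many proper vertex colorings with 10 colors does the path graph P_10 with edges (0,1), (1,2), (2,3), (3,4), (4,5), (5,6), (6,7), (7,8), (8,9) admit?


P(P_10, k) = k * (k-1)^(9).
P(10) = 10 * 9^9 = 10 * 387420489 = 3874204890.

3874204890


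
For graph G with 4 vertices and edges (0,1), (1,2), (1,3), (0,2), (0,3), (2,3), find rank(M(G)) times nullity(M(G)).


r(M) = |V| - c = 4 - 1 = 3.
nullity = |E| - r(M) = 6 - 3 = 3.
Product = 3 * 3 = 9.

9


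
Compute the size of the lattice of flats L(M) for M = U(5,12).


Flats of U(5,12): every subset of size < 5 is a flat, plus E itself.
Count = (12 choose 0) + (12 choose 1) + (12 choose 2) + (12 choose 3) + (12 choose 4) + 1
     = 1 + 12 + 66 + 220 + 495 + 1
     = 795.

795


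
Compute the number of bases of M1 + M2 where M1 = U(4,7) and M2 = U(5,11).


Bases of a direct sum M1 + M2: |B| = |B(M1)| * |B(M2)|.
|B(U(4,7))| = C(7,4) = 35.
|B(U(5,11))| = C(11,5) = 462.
Total bases = 35 * 462 = 16170.

16170


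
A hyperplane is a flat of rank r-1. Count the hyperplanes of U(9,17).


Hyperplanes of U(9,17) are flats of rank 8.
In a uniform matroid, these are exactly the (8)-element subsets.
Count = C(17,8) = 17! / (8! * 9!) = 24310.

24310


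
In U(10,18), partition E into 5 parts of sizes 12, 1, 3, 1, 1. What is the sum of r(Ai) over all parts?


r(Ai) = min(|Ai|, 10) for each part.
Sum = min(12,10) + min(1,10) + min(3,10) + min(1,10) + min(1,10)
    = 10 + 1 + 3 + 1 + 1
    = 16.

16
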